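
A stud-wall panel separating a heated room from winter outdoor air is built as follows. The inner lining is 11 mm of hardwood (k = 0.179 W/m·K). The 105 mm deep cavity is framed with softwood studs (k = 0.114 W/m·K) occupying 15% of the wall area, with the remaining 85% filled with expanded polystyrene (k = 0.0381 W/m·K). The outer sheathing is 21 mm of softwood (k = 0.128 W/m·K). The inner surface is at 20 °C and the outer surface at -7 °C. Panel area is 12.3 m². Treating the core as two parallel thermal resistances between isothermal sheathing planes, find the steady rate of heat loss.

Q ≈ 141 W

Sheathing layers in series; stud and cavity paths in parallel between them.
R_inner = 0.011/(0.179×12.3) = 0.004996 K/W
R_stud  = 0.105/(0.114×0.15×12.3) = 0.4992 K/W
R_cav   = 0.105/(0.0381×0.85×12.3) = 0.2636 K/W
1/R_core = 1/R_stud + 1/R_cav → R_core = 0.1725 K/W
R_outer = 0.021/(0.128×12.3) = 0.01334 K/W
R_total = 0.1908 K/W
Q = ΔT/R_total = 27/0.1908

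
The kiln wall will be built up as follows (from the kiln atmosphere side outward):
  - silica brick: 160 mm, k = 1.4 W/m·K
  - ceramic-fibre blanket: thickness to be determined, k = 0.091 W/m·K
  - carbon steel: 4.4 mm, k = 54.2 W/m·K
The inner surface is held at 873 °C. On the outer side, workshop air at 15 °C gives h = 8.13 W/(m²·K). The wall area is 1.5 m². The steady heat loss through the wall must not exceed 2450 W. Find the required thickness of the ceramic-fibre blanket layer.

L ≈ 26.2 mm

Series thermal resistances:
R_silica brick = L/(kA) = 0.16/(1.4×1.5) = 0.07619 K/W
R_carbon steel = L/(kA) = 0.0044/(54.2×1.5) = 5.412×10^-5 K/W
R_outer film = 1/(h_o·A) = 1/(8.13×1.5) = 0.082 K/W
Sum of the known resistances R_other = 0.1582 K/W
Required total resistance R_tot = ΔT/Q_allow = 858/2450 = 0.3502 K/W
R_ceramic-fibre blanket = R_tot − R_other = 0.192 K/W
L = R·k·A = 0.192×0.091×1.5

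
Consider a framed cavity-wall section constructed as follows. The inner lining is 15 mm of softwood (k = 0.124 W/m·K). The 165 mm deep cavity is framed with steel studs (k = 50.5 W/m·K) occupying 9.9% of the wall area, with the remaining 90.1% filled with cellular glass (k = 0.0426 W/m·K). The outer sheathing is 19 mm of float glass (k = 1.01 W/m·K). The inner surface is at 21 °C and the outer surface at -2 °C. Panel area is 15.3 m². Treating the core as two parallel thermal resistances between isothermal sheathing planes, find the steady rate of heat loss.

Q ≈ 2040 W

Sheathing layers in series; stud and cavity paths in parallel between them.
R_inner = 0.015/(0.124×15.3) = 0.007906 K/W
R_stud  = 0.165/(50.5×0.099×15.3) = 0.002157 K/W
R_cav   = 0.165/(0.0426×0.901×15.3) = 0.281 K/W
1/R_core = 1/R_stud + 1/R_cav → R_core = 0.002141 K/W
R_outer = 0.019/(1.01×15.3) = 0.00123 K/W
R_total = 0.01128 K/W
Q = ΔT/R_total = 23/0.01128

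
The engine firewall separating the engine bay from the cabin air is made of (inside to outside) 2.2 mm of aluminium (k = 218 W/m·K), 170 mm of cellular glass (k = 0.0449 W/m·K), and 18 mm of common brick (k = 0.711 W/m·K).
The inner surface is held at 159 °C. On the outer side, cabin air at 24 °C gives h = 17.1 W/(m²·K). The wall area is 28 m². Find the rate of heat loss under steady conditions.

Series thermal resistances:
R_aluminium = L/(kA) = 0.0022/(218×28) = 3.604×10^-7 K/W
R_cellular glass = L/(kA) = 0.17/(0.0449×28) = 0.1352 K/W
R_common brick = L/(kA) = 0.018/(0.711×28) = 9.042×10^-4 K/W
R_outer film = 1/(h_o·A) = 1/(17.1×28) = 0.002089 K/W
R_total = 0.1382 K/W
Q = ΔT / R_total = 135 / 0.1382

Q ≈ 977 W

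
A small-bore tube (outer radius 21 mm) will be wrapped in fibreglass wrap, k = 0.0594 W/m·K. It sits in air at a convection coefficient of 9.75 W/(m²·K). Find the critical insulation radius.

For a cylinder r_cr = k/h = 0.0594/9.75
r_cr = 6.09 mm; since the bare radius (21 mm) is above r_cr, any added insulation will reduce heat loss.

r_cr ≈ 6.09 mm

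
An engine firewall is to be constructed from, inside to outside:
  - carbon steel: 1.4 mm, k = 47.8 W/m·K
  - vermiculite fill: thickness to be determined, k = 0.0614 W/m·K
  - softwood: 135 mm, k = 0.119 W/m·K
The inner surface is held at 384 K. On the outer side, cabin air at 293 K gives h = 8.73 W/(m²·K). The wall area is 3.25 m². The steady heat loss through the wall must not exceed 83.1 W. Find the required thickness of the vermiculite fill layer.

L ≈ 142 mm

Thermal resistances in series:
R_carbon steel = L/(kA) = 0.0014/(47.8×3.25) = 9.012×10^-6 K/W
R_softwood = L/(kA) = 0.135/(0.119×3.25) = 0.3491 K/W
R_outer film = 1/(h_o·A) = 1/(8.73×3.25) = 0.03525 K/W
Sum of the known resistances R_other = 0.3843 K/W
Required total resistance R_tot = ΔT/Q_allow = 91/83.1 = 1.095 K/W
R_vermiculite fill = R_tot − R_other = 0.7107 K/W
L = R·k·A = 0.7107×0.0614×3.25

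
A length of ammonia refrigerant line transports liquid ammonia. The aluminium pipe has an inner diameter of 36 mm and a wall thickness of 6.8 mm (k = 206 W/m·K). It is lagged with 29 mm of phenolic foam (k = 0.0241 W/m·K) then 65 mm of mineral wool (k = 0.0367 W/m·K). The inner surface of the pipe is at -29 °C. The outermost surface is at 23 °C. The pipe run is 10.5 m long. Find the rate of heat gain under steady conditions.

For a radial system each layer contributes R = ln(r_out/r_in)/(2πkL); films add R = 1/(hA).
R_aluminium pipe wall = ln(24.8/18)/(2π×206×10.5) = 2.358×10^-5 K/W
R_phenolic foam = ln(53.8/24.8)/(2π×0.0241×10.5) = 0.4871 K/W
R_mineral wool = ln(118.8/53.8)/(2π×0.0367×10.5) = 0.3272 K/W
R_total = 0.8143 K/W
Q = ΔT/R_total = 52/0.8143

Q ≈ 63.9 W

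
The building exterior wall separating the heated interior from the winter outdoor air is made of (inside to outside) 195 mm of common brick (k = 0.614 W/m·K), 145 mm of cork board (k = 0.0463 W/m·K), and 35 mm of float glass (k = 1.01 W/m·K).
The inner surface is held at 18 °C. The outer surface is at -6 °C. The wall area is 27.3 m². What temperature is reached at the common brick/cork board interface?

T ≈ 15.8 °C

Series thermal resistances:
R_common brick = L/(kA) = 0.195/(0.614×27.3) = 0.01163 K/W
R_cork board = L/(kA) = 0.145/(0.0463×27.3) = 0.1147 K/W
R_float glass = L/(kA) = 0.035/(1.01×27.3) = 0.001269 K/W
R_total = 0.1276 K/W;  Q = ΔT/R_total = 24/0.1276 = 188.1 W
T_interface = T_inner − Q·ΣR(inner→interface) = 18 − 188×0.01163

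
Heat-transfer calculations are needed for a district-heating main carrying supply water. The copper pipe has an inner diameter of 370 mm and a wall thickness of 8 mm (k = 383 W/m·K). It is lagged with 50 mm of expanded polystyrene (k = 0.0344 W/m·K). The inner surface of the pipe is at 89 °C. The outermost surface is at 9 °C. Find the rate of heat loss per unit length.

q′ ≈ 75.1 W/m

For a radial system each layer contributes R = ln(r_out/r_in)/(2πkL); films add R = 1/(hA).
R_copper pipe wall = ln(193/185)/(2π×383×1) = 1.759×10^-5 K/W
R_expanded polystyrene = ln(243/193)/(2π×0.0344×1) = 1.066 K/W
R_total = 1.066 K/W
Q = ΔT/R_total = 80/1.066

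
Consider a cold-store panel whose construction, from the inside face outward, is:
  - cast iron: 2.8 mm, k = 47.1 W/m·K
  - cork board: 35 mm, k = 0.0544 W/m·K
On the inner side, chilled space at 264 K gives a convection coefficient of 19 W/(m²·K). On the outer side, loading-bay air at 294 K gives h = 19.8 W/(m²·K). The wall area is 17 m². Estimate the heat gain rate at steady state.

Series thermal resistances:
R_inner film = 1/(h_i·A) = 1/(19×17) = 0.003096 K/W
R_cast iron = L/(kA) = 0.0028/(47.1×17) = 3.497×10^-6 K/W
R_cork board = L/(kA) = 0.035/(0.0544×17) = 0.03785 K/W
R_outer film = 1/(h_o·A) = 1/(19.8×17) = 0.002971 K/W
R_total = 0.04392 K/W
Q = ΔT / R_total = 30 / 0.04392

Q ≈ 683 W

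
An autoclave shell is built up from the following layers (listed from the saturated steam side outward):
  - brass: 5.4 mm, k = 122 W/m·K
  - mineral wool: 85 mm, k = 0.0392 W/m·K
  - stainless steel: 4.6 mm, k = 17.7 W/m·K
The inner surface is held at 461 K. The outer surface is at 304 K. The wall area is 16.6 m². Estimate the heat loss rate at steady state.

Q ≈ 1200 W

Treating each layer as a thermal resistance in series:
R_brass = L/(kA) = 0.0054/(122×16.6) = 2.666×10^-6 K/W
R_mineral wool = L/(kA) = 0.085/(0.0392×16.6) = 0.1306 K/W
R_stainless steel = L/(kA) = 0.0046/(17.7×16.6) = 1.566×10^-5 K/W
R_total = 0.1306 K/W
Q = ΔT / R_total = 157 / 0.1306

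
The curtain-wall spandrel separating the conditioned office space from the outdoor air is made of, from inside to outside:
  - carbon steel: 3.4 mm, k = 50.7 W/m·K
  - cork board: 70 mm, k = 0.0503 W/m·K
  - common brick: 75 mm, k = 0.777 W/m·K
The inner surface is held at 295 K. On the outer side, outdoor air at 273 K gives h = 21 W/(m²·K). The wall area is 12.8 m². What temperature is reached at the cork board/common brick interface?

Using the resistance-network approach (series):
R_carbon steel = L/(kA) = 0.0034/(50.7×12.8) = 5.239×10^-6 K/W
R_cork board = L/(kA) = 0.07/(0.0503×12.8) = 0.1087 K/W
R_common brick = L/(kA) = 0.075/(0.777×12.8) = 0.007541 K/W
R_outer film = 1/(h_o·A) = 1/(21×12.8) = 0.00372 K/W
R_total = 0.12 K/W;  Q = ΔT/R_total = 22/0.12 = 183.3 W
T_interface = T_inner − Q·ΣR(inner→interface) = 295 − 183×0.1087

T ≈ 275 K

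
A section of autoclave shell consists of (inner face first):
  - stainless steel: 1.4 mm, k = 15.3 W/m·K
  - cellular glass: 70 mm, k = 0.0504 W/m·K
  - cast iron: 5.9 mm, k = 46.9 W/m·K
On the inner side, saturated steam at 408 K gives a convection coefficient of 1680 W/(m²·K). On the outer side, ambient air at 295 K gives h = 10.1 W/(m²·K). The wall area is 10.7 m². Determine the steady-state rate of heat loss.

Q ≈ 812 W

Series thermal resistances:
R_inner film = 1/(h_i·A) = 1/(1680×10.7) = 5.563×10^-5 K/W
R_stainless steel = L/(kA) = 0.0014/(15.3×10.7) = 8.552×10^-6 K/W
R_cellular glass = L/(kA) = 0.07/(0.0504×10.7) = 0.1298 K/W
R_cast iron = L/(kA) = 0.0059/(46.9×10.7) = 1.176×10^-5 K/W
R_outer film = 1/(h_o·A) = 1/(10.1×10.7) = 0.009253 K/W
R_total = 0.1391 K/W
Q = ΔT / R_total = 113 / 0.1391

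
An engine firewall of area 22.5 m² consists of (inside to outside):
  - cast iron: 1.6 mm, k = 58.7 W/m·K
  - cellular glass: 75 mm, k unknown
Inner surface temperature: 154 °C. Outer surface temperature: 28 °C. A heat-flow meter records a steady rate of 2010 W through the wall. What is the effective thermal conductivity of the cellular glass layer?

Treating each layer as a thermal resistance in series:
R_cast iron = L/(kA) = 0.0016/(58.7×22.5) = 1.211×10^-6 K/W
Sum of known resistances R_other = 1.211×10^-6 K/W
Total R = ΔT/Q = 126/2010 = 0.06269 K/W
R_cellular glass = R_total − R_other = 0.06269 K/W
k = L/(R·A) = 0.075/(0.06269×22.5)

k ≈ 0.0532 W/(m·K)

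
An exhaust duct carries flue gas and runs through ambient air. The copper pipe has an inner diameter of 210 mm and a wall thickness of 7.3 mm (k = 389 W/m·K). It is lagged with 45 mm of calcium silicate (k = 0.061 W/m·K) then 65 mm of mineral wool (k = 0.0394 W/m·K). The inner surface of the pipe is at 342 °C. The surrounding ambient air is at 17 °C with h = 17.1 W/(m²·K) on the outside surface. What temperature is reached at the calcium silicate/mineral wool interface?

T ≈ 219 °C

Radial resistances (cylindrical: R_cond = ln(r_o/r_i)/(2πkL), R_conv = 1/(h·2πrL)):
R_copper pipe wall = ln(112.3/105)/(2π×389×1) = 2.75×10^-5 K/W
R_calcium silicate = ln(157.3/112.3)/(2π×0.061×1) = 0.8792 K/W
R_mineral wool = ln(222.3/157.3)/(2π×0.0394×1) = 1.397 K/W
R_outer film = 1/(h_o·2πr_oL) = 1/(17.1×2π×0.2223×1) = 0.04187 K/W
R_total = 2.318 K/W
Q = ΔT/R_total = 325/2.318
Q = 140 W/m
T_interface = T_inner − Q·ΣR(inner→interface) = 342 − 140×0.8792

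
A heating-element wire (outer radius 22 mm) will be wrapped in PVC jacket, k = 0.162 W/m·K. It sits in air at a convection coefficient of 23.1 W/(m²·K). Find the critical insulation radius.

r_cr ≈ 7.01 mm

For a cylinder r_cr = k/h = 0.162/23.1
r_cr = 7.01 mm; since the bare radius (22 mm) is above r_cr, any added insulation will reduce heat loss.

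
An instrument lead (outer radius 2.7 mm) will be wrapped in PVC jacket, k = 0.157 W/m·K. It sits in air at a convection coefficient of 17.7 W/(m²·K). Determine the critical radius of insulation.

r_cr ≈ 8.87 mm

For a cylinder r_cr = k/h = 0.157/17.7
r_cr = 8.87 mm; since the bare radius (2.7 mm) is below r_cr, adding a thin layer of insulation will *increase* heat loss.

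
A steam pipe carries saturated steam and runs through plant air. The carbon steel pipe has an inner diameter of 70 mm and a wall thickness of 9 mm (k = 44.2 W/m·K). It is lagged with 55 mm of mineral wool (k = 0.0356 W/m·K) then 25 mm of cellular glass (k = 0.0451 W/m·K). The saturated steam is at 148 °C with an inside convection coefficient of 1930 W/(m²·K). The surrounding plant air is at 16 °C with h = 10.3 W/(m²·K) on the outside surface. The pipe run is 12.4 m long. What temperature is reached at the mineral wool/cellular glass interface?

T ≈ 42.7 °C

Cylindrical conduction, so R = ln(r₂/r₁)/(2πkL) per layer, in series:
R_inner film = 1/(h_i·2πr₁L) = 1/(1930×2π×0.035×12.4) = 1.9×10^-4 K/W
R_carbon steel pipe wall = ln(44/35)/(2π×44.2×12.4) = 6.645×10^-5 K/W
R_mineral wool = ln(99/44)/(2π×0.0356×12.4) = 0.2924 K/W
R_cellular glass = ln(124/99)/(2π×0.0451×12.4) = 0.06408 K/W
R_outer film = 1/(h_o·2πr_oL) = 1/(10.3×2π×0.124×12.4) = 0.01005 K/W
R_total = 0.3668 K/W
Q = ΔT/R_total = 132/0.3668
Q = 360 W
T_interface = T_inner − Q·ΣR(inner→interface) = 148 − 360×0.2926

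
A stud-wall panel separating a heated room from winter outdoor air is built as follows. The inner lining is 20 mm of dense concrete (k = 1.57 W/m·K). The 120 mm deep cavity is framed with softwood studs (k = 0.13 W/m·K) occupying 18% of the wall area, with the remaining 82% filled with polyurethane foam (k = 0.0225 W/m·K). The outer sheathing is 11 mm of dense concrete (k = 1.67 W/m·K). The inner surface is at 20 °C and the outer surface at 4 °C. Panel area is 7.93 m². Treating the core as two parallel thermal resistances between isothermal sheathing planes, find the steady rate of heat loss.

Sheathing layers in series; stud and cavity paths in parallel between them.
R_inner = 0.02/(1.57×7.93) = 0.001606 K/W
R_stud  = 0.12/(0.13×0.18×7.93) = 0.6467 K/W
R_cav   = 0.12/(0.0225×0.82×7.93) = 0.8202 K/W
1/R_core = 1/R_stud + 1/R_cav → R_core = 0.3616 K/W
R_outer = 0.011/(1.67×7.93) = 8.306×10^-4 K/W
R_total = 0.364 K/W
Q = ΔT/R_total = 16/0.364

Q ≈ 44 W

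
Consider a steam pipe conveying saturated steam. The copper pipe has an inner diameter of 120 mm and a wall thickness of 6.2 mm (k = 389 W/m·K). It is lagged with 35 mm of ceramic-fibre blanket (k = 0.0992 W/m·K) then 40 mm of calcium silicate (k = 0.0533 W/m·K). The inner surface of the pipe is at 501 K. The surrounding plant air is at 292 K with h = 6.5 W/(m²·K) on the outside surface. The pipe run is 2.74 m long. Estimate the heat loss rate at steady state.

Per-layer cylindrical resistances, series-summed:
R_copper pipe wall = ln(66.2/60)/(2π×389×2.74) = 1.468×10^-5 K/W
R_ceramic-fibre blanket = ln(101.2/66.2)/(2π×0.0992×2.74) = 0.2485 K/W
R_calcium silicate = ln(141.2/101.2)/(2π×0.0533×2.74) = 0.363 K/W
R_outer film = 1/(h_o·2πr_oL) = 1/(6.5×2π×0.1412×2.74) = 0.06329 K/W
R_total = 0.6748 K/W
Q = ΔT/R_total = 209/0.6748

Q ≈ 310 W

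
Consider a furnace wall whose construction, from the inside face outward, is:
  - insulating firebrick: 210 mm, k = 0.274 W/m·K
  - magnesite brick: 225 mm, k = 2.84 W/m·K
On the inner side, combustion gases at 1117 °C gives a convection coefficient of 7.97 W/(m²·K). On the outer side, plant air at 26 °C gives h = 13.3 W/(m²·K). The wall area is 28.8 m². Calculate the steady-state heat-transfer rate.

Treating each layer as a thermal resistance in series:
R_inner film = 1/(h_i·A) = 1/(7.97×28.8) = 0.004357 K/W
R_insulating firebrick = L/(kA) = 0.21/(0.274×28.8) = 0.02661 K/W
R_magnesite brick = L/(kA) = 0.225/(2.84×28.8) = 0.002751 K/W
R_outer film = 1/(h_o·A) = 1/(13.3×28.8) = 0.002611 K/W
R_total = 0.03633 K/W
Q = ΔT / R_total = 1091 / 0.03633

Q ≈ 30000 W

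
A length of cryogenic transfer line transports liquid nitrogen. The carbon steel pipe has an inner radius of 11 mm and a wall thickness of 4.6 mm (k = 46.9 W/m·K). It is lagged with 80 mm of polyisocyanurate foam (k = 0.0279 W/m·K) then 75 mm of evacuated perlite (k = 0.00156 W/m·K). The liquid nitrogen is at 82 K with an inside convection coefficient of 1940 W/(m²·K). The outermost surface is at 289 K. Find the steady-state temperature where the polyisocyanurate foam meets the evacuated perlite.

For a radial system each layer contributes R = ln(r_out/r_in)/(2πkL); films add R = 1/(hA).
R_inner film = 1/(h_i·2πr₁L) = 1/(1940×2π×0.011×1) = 0.007458 K/W
R_carbon steel pipe wall = ln(15.6/11)/(2π×46.9×1) = 0.001186 K/W
R_polyisocyanurate foam = ln(95.6/15.6)/(2π×0.0279×1) = 10.34 K/W
R_evacuated perlite = ln(170.6/95.6)/(2π×0.00156×1) = 59.09 K/W
R_total = 69.44 K/W
Q = ΔT/R_total = 207/69.44
Q = 2.98 W/m
T_interface = T_inner + Q·ΣR(inner→interface) = 82 + 2.98×10.35

T ≈ 113 K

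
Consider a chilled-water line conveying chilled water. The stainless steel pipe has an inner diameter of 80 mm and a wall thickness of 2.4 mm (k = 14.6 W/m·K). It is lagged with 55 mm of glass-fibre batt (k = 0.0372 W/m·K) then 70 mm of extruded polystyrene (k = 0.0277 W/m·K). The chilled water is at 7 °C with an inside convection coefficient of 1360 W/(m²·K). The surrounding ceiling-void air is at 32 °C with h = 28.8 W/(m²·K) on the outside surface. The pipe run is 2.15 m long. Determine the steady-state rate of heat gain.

Q ≈ 8.01 W

Per-layer cylindrical resistances, series-summed:
R_inner film = 1/(h_i·2πr₁L) = 1/(1360×2π×0.04×2.15) = 0.001361 K/W
R_stainless steel pipe wall = ln(42.4/40)/(2π×14.6×2.15) = 2.954×10^-4 K/W
R_glass-fibre batt = ln(97.4/42.4)/(2π×0.0372×2.15) = 1.655 K/W
R_extruded polystyrene = ln(167.4/97.4)/(2π×0.0277×2.15) = 1.447 K/W
R_outer film = 1/(h_o·2πr_oL) = 1/(28.8×2π×0.1674×2.15) = 0.01535 K/W
R_total = 3.119 K/W
Q = ΔT/R_total = 25/3.119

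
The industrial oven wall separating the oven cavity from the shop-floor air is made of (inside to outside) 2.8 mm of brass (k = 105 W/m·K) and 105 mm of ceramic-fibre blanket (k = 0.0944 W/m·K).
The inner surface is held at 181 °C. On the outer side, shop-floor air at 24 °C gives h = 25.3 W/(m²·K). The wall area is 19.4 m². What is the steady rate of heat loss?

Q ≈ 2640 W

Model the wall as resistances in series:
R_brass = L/(kA) = 0.0028/(105×19.4) = 1.375×10^-6 K/W
R_ceramic-fibre blanket = L/(kA) = 0.105/(0.0944×19.4) = 0.05733 K/W
R_outer film = 1/(h_o·A) = 1/(25.3×19.4) = 0.002037 K/W
R_total = 0.05937 K/W
Q = ΔT / R_total = 157 / 0.05937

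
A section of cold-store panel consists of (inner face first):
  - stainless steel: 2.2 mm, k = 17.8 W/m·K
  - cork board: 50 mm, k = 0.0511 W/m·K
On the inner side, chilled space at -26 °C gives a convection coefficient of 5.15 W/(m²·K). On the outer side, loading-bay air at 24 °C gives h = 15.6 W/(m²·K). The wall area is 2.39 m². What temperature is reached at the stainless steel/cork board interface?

Using the resistance-network approach (series):
R_inner film = 1/(h_i·A) = 1/(5.15×2.39) = 0.08124 K/W
R_stainless steel = L/(kA) = 0.0022/(17.8×2.39) = 5.171×10^-5 K/W
R_cork board = L/(kA) = 0.05/(0.0511×2.39) = 0.4094 K/W
R_outer film = 1/(h_o·A) = 1/(15.6×2.39) = 0.02682 K/W
R_total = 0.5175 K/W;  Q = ΔT/R_total = 50/0.5175 = 96.61 W
T_interface = T_inner + Q·ΣR(inner→interface) = -26 + 96.6×0.0813

T ≈ -18.1 °C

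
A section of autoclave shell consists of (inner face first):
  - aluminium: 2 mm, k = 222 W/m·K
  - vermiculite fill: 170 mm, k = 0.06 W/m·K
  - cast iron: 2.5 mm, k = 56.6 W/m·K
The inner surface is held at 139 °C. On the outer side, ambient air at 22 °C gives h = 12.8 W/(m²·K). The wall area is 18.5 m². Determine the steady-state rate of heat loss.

Series thermal resistances:
R_aluminium = L/(kA) = 0.002/(222×18.5) = 4.87×10^-7 K/W
R_vermiculite fill = L/(kA) = 0.17/(0.06×18.5) = 0.1532 K/W
R_cast iron = L/(kA) = 0.0025/(56.6×18.5) = 2.388×10^-6 K/W
R_outer film = 1/(h_o·A) = 1/(12.8×18.5) = 0.004223 K/W
R_total = 0.1574 K/W
Q = ΔT / R_total = 117 / 0.1574

Q ≈ 743 W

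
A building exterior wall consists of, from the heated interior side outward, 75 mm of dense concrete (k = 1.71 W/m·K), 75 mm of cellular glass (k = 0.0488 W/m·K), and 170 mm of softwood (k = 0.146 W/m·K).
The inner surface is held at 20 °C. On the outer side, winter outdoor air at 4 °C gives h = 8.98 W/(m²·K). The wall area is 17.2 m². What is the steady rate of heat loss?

Using the resistance-network approach (series):
R_dense concrete = L/(kA) = 0.075/(1.71×17.2) = 0.00255 K/W
R_cellular glass = L/(kA) = 0.075/(0.0488×17.2) = 0.08935 K/W
R_softwood = L/(kA) = 0.17/(0.146×17.2) = 0.0677 K/W
R_outer film = 1/(h_o·A) = 1/(8.98×17.2) = 0.006474 K/W
R_total = 0.1661 K/W
Q = ΔT / R_total = 16 / 0.1661

Q ≈ 96.3 W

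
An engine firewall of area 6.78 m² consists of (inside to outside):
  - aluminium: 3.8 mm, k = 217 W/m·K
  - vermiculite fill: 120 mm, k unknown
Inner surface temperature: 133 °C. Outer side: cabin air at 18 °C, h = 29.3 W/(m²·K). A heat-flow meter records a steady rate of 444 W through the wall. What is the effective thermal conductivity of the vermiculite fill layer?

Thermal resistances in series:
R_aluminium = L/(kA) = 0.0038/(217×6.78) = 2.583×10^-6 K/W
R_outer film = 1/(h_o·A) = 1/(29.3×6.78) = 0.005034 K/W
Sum of known resistances R_other = 0.005036 K/W
Total R = ΔT/Q = 115/444 = 0.259 K/W
R_vermiculite fill = R_total − R_other = 0.254 K/W
k = L/(R·A) = 0.12/(0.254×6.78)

k ≈ 0.0697 W/(m·K)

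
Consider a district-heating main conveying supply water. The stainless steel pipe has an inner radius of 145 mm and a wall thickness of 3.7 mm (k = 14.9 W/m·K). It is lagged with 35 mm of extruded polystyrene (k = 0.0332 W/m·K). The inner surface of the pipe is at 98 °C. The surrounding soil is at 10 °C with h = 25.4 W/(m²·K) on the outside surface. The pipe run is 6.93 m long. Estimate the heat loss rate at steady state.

Q ≈ 582 W

Radial resistances (cylindrical: R_cond = ln(r_o/r_i)/(2πkL), R_conv = 1/(h·2πrL)):
R_stainless steel pipe wall = ln(148.7/145)/(2π×14.9×6.93) = 3.884×10^-5 K/W
R_extruded polystyrene = ln(183.7/148.7)/(2π×0.0332×6.93) = 0.1462 K/W
R_outer film = 1/(h_o·2πr_oL) = 1/(25.4×2π×0.1837×6.93) = 0.004922 K/W
R_total = 0.1512 K/W
Q = ΔT/R_total = 88/0.1512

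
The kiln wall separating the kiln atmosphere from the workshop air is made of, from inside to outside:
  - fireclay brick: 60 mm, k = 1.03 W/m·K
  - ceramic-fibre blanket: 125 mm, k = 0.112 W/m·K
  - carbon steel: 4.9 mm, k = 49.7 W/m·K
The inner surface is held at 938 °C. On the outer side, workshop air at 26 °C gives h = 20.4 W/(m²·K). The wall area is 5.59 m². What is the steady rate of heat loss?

Using the resistance-network approach (series):
R_fireclay brick = L/(kA) = 0.06/(1.03×5.59) = 0.01042 K/W
R_ceramic-fibre blanket = L/(kA) = 0.125/(0.112×5.59) = 0.1997 K/W
R_carbon steel = L/(kA) = 0.0049/(49.7×5.59) = 1.764×10^-5 K/W
R_outer film = 1/(h_o·A) = 1/(20.4×5.59) = 0.008769 K/W
R_total = 0.2189 K/W
Q = ΔT / R_total = 912 / 0.2189

Q ≈ 4170 W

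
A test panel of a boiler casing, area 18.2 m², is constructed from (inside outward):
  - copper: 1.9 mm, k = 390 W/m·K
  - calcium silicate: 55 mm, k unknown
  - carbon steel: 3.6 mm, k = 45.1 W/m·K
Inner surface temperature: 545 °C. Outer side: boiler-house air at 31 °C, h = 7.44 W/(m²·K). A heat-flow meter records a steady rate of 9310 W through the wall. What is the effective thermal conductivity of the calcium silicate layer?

Series thermal resistances:
R_copper = L/(kA) = 0.0019/(390×18.2) = 2.677×10^-7 K/W
R_carbon steel = L/(kA) = 0.0036/(45.1×18.2) = 4.386×10^-6 K/W
R_outer film = 1/(h_o·A) = 1/(7.44×18.2) = 0.007385 K/W
Sum of known resistances R_other = 0.00739 K/W
Total R = ΔT/Q = 514/9310 = 0.05521 K/W
R_calcium silicate = R_total − R_other = 0.04782 K/W
k = L/(R·A) = 0.055/(0.04782×18.2)

k ≈ 0.0632 W/(m·K)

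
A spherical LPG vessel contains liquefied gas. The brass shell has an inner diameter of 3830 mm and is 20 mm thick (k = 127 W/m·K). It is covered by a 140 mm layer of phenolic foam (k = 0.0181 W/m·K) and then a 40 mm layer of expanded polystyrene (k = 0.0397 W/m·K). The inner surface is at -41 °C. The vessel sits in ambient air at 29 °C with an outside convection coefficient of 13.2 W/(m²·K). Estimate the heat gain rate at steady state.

Radial (spherical) resistances in series:
R_brass shell = (1/1.915 − 1/1.935)/(4π×127) = 3.382×10^-6 K/W
R_phenolic foam = (1/1.935 − 1/2.075)/(4π×0.0181) = 0.1533 K/W
R_expanded polystyrene = (1/2.075 − 1/2.115)/(4π×0.0397) = 0.01827 K/W
R_outer film = 1/(h·4πr_o²) = 1/(13.2×4π×2.115²) = 0.001348 K/W
R_total = 0.1729 K/W
Q = ΔT/R_total = 70/0.1729

Q ≈ 405 W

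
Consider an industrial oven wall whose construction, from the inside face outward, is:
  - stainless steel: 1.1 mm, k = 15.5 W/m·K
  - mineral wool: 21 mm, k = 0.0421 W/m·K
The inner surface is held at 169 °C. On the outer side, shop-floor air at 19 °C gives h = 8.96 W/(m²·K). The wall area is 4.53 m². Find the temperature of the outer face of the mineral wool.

T ≈ 46.4 °C

Model the wall as resistances in series:
R_stainless steel = L/(kA) = 0.0011/(15.5×4.53) = 1.567×10^-5 K/W
R_mineral wool = L/(kA) = 0.021/(0.0421×4.53) = 0.1101 K/W
R_outer film = 1/(h_o·A) = 1/(8.96×4.53) = 0.02464 K/W
R_total = 0.1348 K/W;  Q = ΔT/R_total = 150/0.1348 = 1113 W
T_interface = T_inner − Q·ΣR(inner→interface) = 169 − 1110×0.1101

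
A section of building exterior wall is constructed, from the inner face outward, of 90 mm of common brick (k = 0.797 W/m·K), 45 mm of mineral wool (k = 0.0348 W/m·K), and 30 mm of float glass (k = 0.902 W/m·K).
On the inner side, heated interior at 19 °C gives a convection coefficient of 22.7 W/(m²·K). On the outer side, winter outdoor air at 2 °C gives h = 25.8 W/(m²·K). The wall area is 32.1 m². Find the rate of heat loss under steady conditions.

Q ≈ 359 W

Model the wall as resistances in series:
R_inner film = 1/(h_i·A) = 1/(22.7×32.1) = 0.001372 K/W
R_common brick = L/(kA) = 0.09/(0.797×32.1) = 0.003518 K/W
R_mineral wool = L/(kA) = 0.045/(0.0348×32.1) = 0.04028 K/W
R_float glass = L/(kA) = 0.03/(0.902×32.1) = 0.001036 K/W
R_outer film = 1/(h_o·A) = 1/(25.8×32.1) = 0.001207 K/W
R_total = 0.04742 K/W
Q = ΔT / R_total = 17 / 0.04742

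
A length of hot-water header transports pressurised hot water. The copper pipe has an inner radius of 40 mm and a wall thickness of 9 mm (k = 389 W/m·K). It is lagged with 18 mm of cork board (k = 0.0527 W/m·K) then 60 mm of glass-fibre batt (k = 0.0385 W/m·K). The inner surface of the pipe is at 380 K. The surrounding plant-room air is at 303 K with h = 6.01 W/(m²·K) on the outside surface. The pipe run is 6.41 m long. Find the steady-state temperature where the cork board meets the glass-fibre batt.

Radial resistances (cylindrical: R_cond = ln(r_o/r_i)/(2πkL), R_conv = 1/(h·2πrL)):
R_copper pipe wall = ln(49/40)/(2π×389×6.41) = 1.295×10^-5 K/W
R_cork board = ln(67/49)/(2π×0.0527×6.41) = 0.1474 K/W
R_glass-fibre batt = ln(127/67)/(2π×0.0385×6.41) = 0.4124 K/W
R_outer film = 1/(h_o·2πr_oL) = 1/(6.01×2π×0.127×6.41) = 0.03253 K/W
R_total = 0.5924 K/W
Q = ΔT/R_total = 77/0.5924
Q = 130 W
T_interface = T_inner − Q·ΣR(inner→interface) = 380 − 130×0.1474

T ≈ 361 K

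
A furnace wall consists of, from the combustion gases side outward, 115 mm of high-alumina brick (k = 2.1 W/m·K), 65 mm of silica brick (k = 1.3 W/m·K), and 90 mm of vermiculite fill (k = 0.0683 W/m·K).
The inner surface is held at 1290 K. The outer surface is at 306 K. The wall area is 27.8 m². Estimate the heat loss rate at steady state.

Using the resistance-network approach (series):
R_high-alumina brick = L/(kA) = 0.115/(2.1×27.8) = 0.00197 K/W
R_silica brick = L/(kA) = 0.065/(1.3×27.8) = 0.001799 K/W
R_vermiculite fill = L/(kA) = 0.09/(0.0683×27.8) = 0.0474 K/W
R_total = 0.05117 K/W
Q = ΔT / R_total = 984 / 0.05117

Q ≈ 19200 W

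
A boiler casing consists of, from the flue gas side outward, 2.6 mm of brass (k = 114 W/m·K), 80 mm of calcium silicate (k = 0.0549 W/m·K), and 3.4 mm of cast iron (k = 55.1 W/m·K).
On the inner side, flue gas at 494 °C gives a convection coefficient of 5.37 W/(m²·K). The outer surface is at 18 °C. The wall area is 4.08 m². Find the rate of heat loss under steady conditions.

Q ≈ 1180 W

Thermal resistances in series:
R_inner film = 1/(h_i·A) = 1/(5.37×4.08) = 0.04564 K/W
R_brass = L/(kA) = 0.0026/(114×4.08) = 5.59×10^-6 K/W
R_calcium silicate = L/(kA) = 0.08/(0.0549×4.08) = 0.3572 K/W
R_cast iron = L/(kA) = 0.0034/(55.1×4.08) = 1.512×10^-5 K/W
R_total = 0.4028 K/W
Q = ΔT / R_total = 476 / 0.4028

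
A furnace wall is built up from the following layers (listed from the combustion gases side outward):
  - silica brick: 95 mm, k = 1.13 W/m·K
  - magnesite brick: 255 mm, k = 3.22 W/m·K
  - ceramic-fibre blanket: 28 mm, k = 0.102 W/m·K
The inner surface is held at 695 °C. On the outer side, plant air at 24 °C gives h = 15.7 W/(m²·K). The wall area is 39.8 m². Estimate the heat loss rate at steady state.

Treating each layer as a thermal resistance in series:
R_silica brick = L/(kA) = 0.095/(1.13×39.8) = 0.002112 K/W
R_magnesite brick = L/(kA) = 0.255/(3.22×39.8) = 0.00199 K/W
R_ceramic-fibre blanket = L/(kA) = 0.028/(0.102×39.8) = 0.006897 K/W
R_outer film = 1/(h_o·A) = 1/(15.7×39.8) = 0.0016 K/W
R_total = 0.0126 K/W
Q = ΔT / R_total = 671 / 0.0126

Q ≈ 53300 W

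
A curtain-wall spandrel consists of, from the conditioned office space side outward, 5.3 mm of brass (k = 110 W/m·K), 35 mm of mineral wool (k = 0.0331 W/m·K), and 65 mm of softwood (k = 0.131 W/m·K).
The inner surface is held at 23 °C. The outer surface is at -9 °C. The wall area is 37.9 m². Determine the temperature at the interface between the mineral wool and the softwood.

Treating each layer as a thermal resistance in series:
R_brass = L/(kA) = 0.0053/(110×37.9) = 1.271×10^-6 K/W
R_mineral wool = L/(kA) = 0.035/(0.0331×37.9) = 0.0279 K/W
R_softwood = L/(kA) = 0.065/(0.131×37.9) = 0.01309 K/W
R_total = 0.04099 K/W;  Q = ΔT/R_total = 32/0.04099 = 780.6 W
T_interface = T_inner − Q·ΣR(inner→interface) = 23 − 781×0.0279

T ≈ 1.22 °C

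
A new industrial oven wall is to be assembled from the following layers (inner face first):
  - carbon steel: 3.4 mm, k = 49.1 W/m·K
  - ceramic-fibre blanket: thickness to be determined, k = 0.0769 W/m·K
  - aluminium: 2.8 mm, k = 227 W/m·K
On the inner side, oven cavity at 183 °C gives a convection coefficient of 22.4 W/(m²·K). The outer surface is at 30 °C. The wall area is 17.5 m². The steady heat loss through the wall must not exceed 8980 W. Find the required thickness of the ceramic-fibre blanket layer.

L ≈ 19.5 mm

Thermal resistances in series:
R_inner film = 1/(h_i·A) = 1/(22.4×17.5) = 0.002551 K/W
R_carbon steel = L/(kA) = 0.0034/(49.1×17.5) = 3.957×10^-6 K/W
R_aluminium = L/(kA) = 0.0028/(227×17.5) = 7.048×10^-7 K/W
Sum of the known resistances R_other = 0.002556 K/W
Required total resistance R_tot = ΔT/Q_allow = 153/8980 = 0.01704 K/W
R_ceramic-fibre blanket = R_tot − R_other = 0.01448 K/W
L = R·k·A = 0.01448×0.0769×17.5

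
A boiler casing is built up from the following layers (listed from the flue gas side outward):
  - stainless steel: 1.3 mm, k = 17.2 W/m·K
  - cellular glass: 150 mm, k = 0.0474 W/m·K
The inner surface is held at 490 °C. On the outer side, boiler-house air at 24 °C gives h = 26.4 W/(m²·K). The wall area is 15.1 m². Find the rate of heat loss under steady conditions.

Q ≈ 2200 W

Using the resistance-network approach (series):
R_stainless steel = L/(kA) = 0.0013/(17.2×15.1) = 5.005×10^-6 K/W
R_cellular glass = L/(kA) = 0.15/(0.0474×15.1) = 0.2096 K/W
R_outer film = 1/(h_o·A) = 1/(26.4×15.1) = 0.002509 K/W
R_total = 0.2121 K/W
Q = ΔT / R_total = 466 / 0.2121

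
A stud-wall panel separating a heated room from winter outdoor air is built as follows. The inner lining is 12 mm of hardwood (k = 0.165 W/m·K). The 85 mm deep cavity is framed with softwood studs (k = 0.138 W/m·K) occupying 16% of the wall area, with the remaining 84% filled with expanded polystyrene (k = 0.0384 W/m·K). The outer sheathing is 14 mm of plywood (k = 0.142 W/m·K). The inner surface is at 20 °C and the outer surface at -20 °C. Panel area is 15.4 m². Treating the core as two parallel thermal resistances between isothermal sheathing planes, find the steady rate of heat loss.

Q ≈ 355 W

Sheathing layers in series; stud and cavity paths in parallel between them.
R_inner = 0.012/(0.165×15.4) = 0.004723 K/W
R_stud  = 0.085/(0.138×0.16×15.4) = 0.25 K/W
R_cav   = 0.085/(0.0384×0.84×15.4) = 0.1711 K/W
1/R_core = 1/R_stud + 1/R_cav → R_core = 0.1016 K/W
R_outer = 0.014/(0.142×15.4) = 0.006402 K/W
R_total = 0.1127 K/W
Q = ΔT/R_total = 40/0.1127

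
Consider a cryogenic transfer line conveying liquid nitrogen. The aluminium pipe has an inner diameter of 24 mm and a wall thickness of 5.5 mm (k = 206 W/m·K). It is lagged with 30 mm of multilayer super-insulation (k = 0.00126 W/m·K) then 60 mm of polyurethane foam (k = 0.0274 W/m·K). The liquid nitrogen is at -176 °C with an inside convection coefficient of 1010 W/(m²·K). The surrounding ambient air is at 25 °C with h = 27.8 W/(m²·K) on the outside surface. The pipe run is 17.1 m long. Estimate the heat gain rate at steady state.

Radial resistances (cylindrical: R_cond = ln(r_o/r_i)/(2πkL), R_conv = 1/(h·2πrL)):
R_inner film = 1/(h_i·2πr₁L) = 1/(1010×2π×0.012×17.1) = 7.679×10^-4 K/W
R_aluminium pipe wall = ln(17.5/12)/(2π×206×17.1) = 1.705×10^-5 K/W
R_multilayer super-insulation = ln(47.5/17.5)/(2π×0.00126×17.1) = 7.376 K/W
R_polyurethane foam = ln(107.5/47.5)/(2π×0.0274×17.1) = 0.2774 K/W
R_outer film = 1/(h_o·2πr_oL) = 1/(27.8×2π×0.1075×17.1) = 0.003114 K/W
R_total = 7.657 K/W
Q = ΔT/R_total = 201/7.657

Q ≈ 26.2 W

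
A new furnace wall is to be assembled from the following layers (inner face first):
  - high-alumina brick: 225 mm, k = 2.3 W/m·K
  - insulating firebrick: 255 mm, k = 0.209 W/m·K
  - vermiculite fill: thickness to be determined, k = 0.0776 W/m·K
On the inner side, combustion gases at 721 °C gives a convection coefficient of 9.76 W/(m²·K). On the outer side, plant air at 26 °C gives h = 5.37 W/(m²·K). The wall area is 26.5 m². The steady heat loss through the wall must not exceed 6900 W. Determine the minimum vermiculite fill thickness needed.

Series thermal resistances:
R_inner film = 1/(h_i·A) = 1/(9.76×26.5) = 0.003866 K/W
R_high-alumina brick = L/(kA) = 0.225/(2.3×26.5) = 0.003692 K/W
R_insulating firebrick = L/(kA) = 0.255/(0.209×26.5) = 0.04604 K/W
R_outer film = 1/(h_o·A) = 1/(5.37×26.5) = 0.007027 K/W
Sum of the known resistances R_other = 0.06063 K/W
Required total resistance R_tot = ΔT/Q_allow = 695/6900 = 0.1007 K/W
R_vermiculite fill = R_tot − R_other = 0.0401 K/W
L = R·k·A = 0.0401×0.0776×26.5

L ≈ 82.5 mm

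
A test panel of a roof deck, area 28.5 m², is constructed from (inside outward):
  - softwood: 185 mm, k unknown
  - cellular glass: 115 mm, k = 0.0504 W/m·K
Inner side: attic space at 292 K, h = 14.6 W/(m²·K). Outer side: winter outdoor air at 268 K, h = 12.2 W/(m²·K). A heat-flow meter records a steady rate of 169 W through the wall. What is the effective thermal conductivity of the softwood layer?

k ≈ 0.115 W/(m·K)

Model the wall as resistances in series:
R_inner film = 1/(h_i·A) = 1/(14.6×28.5) = 0.002403 K/W
R_cellular glass = L/(kA) = 0.115/(0.0504×28.5) = 0.08006 K/W
R_outer film = 1/(h_o·A) = 1/(12.2×28.5) = 0.002876 K/W
Sum of known resistances R_other = 0.08534 K/W
Total R = ΔT/Q = 24/169 = 0.142 K/W
R_softwood = R_total − R_other = 0.05667 K/W
k = L/(R·A) = 0.185/(0.05667×28.5)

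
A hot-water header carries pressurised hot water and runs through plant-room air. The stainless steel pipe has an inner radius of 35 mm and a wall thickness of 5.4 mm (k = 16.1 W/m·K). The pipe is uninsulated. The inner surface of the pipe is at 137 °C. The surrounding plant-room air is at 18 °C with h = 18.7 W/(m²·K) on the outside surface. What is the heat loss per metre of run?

Per-layer cylindrical resistances, series-summed:
R_stainless steel pipe wall = ln(40.4/35)/(2π×16.1×1) = 0.001418 K/W
R_outer film = 1/(h_o·2πr_oL) = 1/(18.7×2π×0.0404×1) = 0.2107 K/W
R_total = 0.2121 K/W
Q = ΔT/R_total = 119/0.2121

q′ ≈ 561 W/m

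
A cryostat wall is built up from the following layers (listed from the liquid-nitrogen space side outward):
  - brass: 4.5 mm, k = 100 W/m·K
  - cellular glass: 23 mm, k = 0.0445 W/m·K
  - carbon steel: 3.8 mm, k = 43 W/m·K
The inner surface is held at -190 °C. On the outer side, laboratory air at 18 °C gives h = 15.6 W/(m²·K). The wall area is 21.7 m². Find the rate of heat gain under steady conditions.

Q ≈ 7770 W

Treating each layer as a thermal resistance in series:
R_brass = L/(kA) = 0.0045/(100×21.7) = 2.074×10^-6 K/W
R_cellular glass = L/(kA) = 0.023/(0.0445×21.7) = 0.02382 K/W
R_carbon steel = L/(kA) = 0.0038/(43×21.7) = 4.072×10^-6 K/W
R_outer film = 1/(h_o·A) = 1/(15.6×21.7) = 0.002954 K/W
R_total = 0.02678 K/W
Q = ΔT / R_total = 208 / 0.02678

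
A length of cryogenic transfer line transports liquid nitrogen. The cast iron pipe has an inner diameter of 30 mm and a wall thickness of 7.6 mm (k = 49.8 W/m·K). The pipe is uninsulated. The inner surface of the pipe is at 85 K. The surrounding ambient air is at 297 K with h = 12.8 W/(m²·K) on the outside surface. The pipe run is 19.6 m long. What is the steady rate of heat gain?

Q ≈ 7530 W

Radial resistances (cylindrical: R_cond = ln(r_o/r_i)/(2πkL), R_conv = 1/(h·2πrL)):
R_cast iron pipe wall = ln(22.6/15)/(2π×49.8×19.6) = 6.684×10^-5 K/W
R_outer film = 1/(h_o·2πr_oL) = 1/(12.8×2π×0.0226×19.6) = 0.02807 K/W
R_total = 0.02814 K/W
Q = ΔT/R_total = 212/0.02814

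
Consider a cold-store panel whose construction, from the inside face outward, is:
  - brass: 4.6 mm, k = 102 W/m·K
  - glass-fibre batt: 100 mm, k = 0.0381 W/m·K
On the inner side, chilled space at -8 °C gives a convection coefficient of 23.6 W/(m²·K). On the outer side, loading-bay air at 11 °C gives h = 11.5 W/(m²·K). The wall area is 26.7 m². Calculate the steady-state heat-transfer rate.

Q ≈ 184 W

Thermal resistances in series:
R_inner film = 1/(h_i·A) = 1/(23.6×26.7) = 0.001587 K/W
R_brass = L/(kA) = 0.0046/(102×26.7) = 1.689×10^-6 K/W
R_glass-fibre batt = L/(kA) = 0.1/(0.0381×26.7) = 0.0983 K/W
R_outer film = 1/(h_o·A) = 1/(11.5×26.7) = 0.003257 K/W
R_total = 0.1031 K/W
Q = ΔT / R_total = 19 / 0.1031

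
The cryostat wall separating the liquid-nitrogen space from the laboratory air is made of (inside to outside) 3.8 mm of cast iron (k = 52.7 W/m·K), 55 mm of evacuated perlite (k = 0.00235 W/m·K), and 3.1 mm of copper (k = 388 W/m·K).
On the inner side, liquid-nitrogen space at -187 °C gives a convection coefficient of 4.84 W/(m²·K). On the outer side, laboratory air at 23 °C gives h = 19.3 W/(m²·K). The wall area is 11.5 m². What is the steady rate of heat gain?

Q ≈ 102 W

Model the wall as resistances in series:
R_inner film = 1/(h_i·A) = 1/(4.84×11.5) = 0.01797 K/W
R_cast iron = L/(kA) = 0.0038/(52.7×11.5) = 6.27×10^-6 K/W
R_evacuated perlite = L/(kA) = 0.055/(0.00235×11.5) = 2.035 K/W
R_copper = L/(kA) = 0.0031/(388×11.5) = 6.948×10^-7 K/W
R_outer film = 1/(h_o·A) = 1/(19.3×11.5) = 0.004506 K/W
R_total = 2.058 K/W
Q = ΔT / R_total = 210 / 2.058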